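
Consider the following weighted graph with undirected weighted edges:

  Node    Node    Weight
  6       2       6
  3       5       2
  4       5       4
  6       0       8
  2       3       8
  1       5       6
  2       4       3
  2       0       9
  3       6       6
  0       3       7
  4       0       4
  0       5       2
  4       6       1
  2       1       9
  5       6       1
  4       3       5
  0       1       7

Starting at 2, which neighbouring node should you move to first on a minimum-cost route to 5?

4

Enumerating some paths:
2 - 6 - 5: 6+1 = 7
2 - 4 - 6 - 5: 3+1+1 = 5
2 - 4 - 5: 3+4 = 7
Cheapest is 2 - 4 - 6 - 5 at 5.
So from 2 the first move is to 4.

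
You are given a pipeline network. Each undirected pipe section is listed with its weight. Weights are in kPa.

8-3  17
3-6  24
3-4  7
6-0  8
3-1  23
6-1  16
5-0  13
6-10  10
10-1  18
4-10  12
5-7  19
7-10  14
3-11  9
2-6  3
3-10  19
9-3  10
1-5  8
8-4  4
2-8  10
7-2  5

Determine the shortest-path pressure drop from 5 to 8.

Running Dijkstra from 5:
5: 0
1: 8  (via 5)
0: 13  (via 5)
7: 19  (via 5)
6: 21  (via 0)
2: 24  (via 7)
10: 26  (via 1)
3: 31  (via 1)
8: 34  (via 2)
Shortest route: 5–7–2–8 = 34 kPa.

34 kPa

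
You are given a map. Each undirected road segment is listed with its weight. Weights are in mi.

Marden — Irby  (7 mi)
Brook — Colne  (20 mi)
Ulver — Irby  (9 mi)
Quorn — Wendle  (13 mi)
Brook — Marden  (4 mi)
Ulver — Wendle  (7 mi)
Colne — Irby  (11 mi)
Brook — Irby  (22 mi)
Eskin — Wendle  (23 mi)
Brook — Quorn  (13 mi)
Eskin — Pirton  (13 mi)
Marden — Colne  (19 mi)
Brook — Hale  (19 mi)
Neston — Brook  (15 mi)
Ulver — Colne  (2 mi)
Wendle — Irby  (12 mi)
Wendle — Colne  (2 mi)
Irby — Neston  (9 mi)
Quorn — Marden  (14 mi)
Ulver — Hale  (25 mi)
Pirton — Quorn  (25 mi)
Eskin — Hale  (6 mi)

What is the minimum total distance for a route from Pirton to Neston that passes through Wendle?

Best Pirton to Wendle: Pirton → Eskin → Wendle costing 36
Shortest Wendle→Neston: Wendle → Irby → Neston = 21
Total via Wendle: 36 + 21 = 57 mi.

57 mi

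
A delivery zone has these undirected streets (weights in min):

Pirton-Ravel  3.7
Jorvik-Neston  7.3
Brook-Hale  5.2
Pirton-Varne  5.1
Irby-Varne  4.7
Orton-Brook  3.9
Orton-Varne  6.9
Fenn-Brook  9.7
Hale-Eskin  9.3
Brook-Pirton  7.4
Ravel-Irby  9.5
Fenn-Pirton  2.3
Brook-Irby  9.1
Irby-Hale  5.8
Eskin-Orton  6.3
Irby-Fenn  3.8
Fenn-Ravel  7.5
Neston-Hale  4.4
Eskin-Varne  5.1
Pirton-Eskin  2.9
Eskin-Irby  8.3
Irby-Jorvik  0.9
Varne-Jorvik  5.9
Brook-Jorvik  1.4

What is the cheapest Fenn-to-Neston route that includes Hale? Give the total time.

14 min

Best Fenn to Hale: Fenn → Irby → Hale costing 9.6
Best Hale to Neston: Hale → Neston costing 4.4
Total via Hale: 9.6 + 4.4 = 14 min.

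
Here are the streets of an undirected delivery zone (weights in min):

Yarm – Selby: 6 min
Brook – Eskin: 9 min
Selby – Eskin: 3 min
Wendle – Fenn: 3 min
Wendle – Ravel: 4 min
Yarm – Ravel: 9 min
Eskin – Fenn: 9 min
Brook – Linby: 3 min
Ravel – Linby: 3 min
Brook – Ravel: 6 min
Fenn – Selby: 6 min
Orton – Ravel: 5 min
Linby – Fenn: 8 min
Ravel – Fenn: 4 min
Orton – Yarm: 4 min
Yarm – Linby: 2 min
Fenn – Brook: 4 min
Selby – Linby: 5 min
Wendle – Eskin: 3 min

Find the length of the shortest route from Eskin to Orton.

12 min

Enumerating some paths:
Eskin–Selby–Linby–Yarm–Orton: 3+5+2+4 = 14
Eskin–Selby–Yarm–Orton: 3+6+4 = 13
Eskin–Wendle–Ravel–Orton: 3+4+5 = 12
The minimum is 12 min via Eskin–Wendle–Ravel–Orton.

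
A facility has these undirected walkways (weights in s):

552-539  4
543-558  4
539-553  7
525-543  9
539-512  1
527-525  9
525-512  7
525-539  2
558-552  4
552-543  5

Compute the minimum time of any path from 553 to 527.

Shortest distances from 553:
553: 0
539: 7  (via 553)
512: 8  (via 539)
525: 9  (via 539)
552: 11  (via 539)
558: 15  (via 552)
543: 16  (via 552)
527: 18  (via 525)
Shortest route: 553 → 539 → 525 → 527 = 18 s.

18 s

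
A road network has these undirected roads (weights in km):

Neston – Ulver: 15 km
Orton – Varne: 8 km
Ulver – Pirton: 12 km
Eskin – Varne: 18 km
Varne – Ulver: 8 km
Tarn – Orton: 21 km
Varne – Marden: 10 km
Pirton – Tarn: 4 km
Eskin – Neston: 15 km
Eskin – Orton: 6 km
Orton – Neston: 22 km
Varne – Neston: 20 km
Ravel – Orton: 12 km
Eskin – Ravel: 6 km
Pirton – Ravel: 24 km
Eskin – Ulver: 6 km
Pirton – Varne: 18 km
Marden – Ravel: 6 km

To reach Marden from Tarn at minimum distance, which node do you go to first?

Candidate routes:
Tarn - Pirton - Ulver - Varne - Marden: 4+12+8+10 = 34
Tarn - Pirton - Varne - Marden: 4+18+10 = 32
Tarn - Pirton - Ulver - Eskin - Ravel - Marden: 4+12+6+6+6 = 34
Tarn - Pirton - Ravel - Marden: 4+24+6 = 34
Cheapest is Tarn - Pirton - Varne - Marden at 32 km.
So from Tarn the first move is to Pirton.

Pirton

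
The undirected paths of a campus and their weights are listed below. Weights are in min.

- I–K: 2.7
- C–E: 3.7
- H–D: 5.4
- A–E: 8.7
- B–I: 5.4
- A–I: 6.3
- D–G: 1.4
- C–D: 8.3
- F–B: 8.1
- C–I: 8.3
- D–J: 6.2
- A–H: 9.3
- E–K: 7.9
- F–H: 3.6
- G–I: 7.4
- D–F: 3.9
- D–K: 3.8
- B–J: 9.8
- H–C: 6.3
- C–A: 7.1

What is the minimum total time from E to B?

16 min

Running Dijkstra from E:
E: 0
C: 3.7  (via E)
K: 7.9  (via E)
A: 8.7  (via E)
H: 10  (via C)
I: 10.6  (via K)
D: 11.7  (via K)
G: 13.1  (via D)
F: 13.6  (via H)
B: 16  (via I)
Shortest route: E–K–I–B = 16 min.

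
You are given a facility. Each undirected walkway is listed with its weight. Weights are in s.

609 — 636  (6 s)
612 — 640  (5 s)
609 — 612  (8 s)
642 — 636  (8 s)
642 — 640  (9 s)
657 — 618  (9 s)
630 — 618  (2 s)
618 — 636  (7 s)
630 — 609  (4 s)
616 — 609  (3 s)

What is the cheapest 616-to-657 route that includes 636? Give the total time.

25 s

Shortest 616→636: 616–609–636 = 9
Shortest 636→657: 636–618–657 = 16
Total via 636: 9 + 16 = 25 s.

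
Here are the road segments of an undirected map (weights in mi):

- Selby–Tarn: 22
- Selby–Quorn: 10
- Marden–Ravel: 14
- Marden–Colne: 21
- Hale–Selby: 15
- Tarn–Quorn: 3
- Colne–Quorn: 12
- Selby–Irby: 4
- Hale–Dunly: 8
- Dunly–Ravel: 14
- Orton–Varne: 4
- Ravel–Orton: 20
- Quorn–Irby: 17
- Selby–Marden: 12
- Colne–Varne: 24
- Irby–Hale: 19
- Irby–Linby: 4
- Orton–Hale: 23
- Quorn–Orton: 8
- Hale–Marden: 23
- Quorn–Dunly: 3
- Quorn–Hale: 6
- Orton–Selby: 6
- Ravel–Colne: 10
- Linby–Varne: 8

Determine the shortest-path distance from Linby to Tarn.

Shortest distances from Linby:
Linby: 0
Irby: 4  (via Linby)
Selby: 8  (via Irby)
Varne: 8  (via Linby)
Orton: 12  (via Varne)
Quorn: 18  (via Selby)
Marden: 20  (via Selby)
Tarn: 21  (via Quorn)
Shortest route: Linby–Irby–Selby–Quorn–Tarn = 21 mi.

21 mi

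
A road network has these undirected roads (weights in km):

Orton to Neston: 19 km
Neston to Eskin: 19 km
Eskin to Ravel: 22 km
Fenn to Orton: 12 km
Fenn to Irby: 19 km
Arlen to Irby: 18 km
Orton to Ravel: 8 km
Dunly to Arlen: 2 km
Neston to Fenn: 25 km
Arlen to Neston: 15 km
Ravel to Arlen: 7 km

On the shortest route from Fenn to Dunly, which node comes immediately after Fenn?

Candidate routes:
Fenn - Orton - Neston - Arlen - Dunly: 12+19+15+2 = 48
Fenn - Irby - Arlen - Dunly: 19+18+2 = 39
Fenn - Neston - Arlen - Dunly: 25+15+2 = 42
Fenn - Orton - Ravel - Arlen - Dunly: 12+8+7+2 = 29
Cheapest is Fenn - Orton - Ravel - Arlen - Dunly at 29 km.
So from Fenn the first move is to Orton.

Orton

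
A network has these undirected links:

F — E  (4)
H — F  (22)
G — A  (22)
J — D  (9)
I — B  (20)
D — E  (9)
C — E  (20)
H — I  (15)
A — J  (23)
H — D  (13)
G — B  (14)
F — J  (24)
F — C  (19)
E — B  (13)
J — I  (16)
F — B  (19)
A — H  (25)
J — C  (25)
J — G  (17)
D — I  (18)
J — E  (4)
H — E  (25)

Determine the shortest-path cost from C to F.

Shortest distances from C:
C: 0
F: 19  (via C)
Shortest route: C–F = 19.

19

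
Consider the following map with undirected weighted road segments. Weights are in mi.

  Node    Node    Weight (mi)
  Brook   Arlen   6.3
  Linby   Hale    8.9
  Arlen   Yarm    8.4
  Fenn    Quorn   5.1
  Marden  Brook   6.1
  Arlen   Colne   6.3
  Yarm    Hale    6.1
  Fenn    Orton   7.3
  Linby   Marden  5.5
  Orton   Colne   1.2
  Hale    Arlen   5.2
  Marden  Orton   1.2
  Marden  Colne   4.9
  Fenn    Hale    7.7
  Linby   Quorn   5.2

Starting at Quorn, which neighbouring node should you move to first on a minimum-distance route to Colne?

Enumerating some paths:
Quorn–Fenn–Orton–Colne: 5.1+7.3+1.2 = 13.6
Quorn–Fenn–Orton–Marden–Colne: 5.1+7.3+1.2+4.9 = 18.5
Quorn–Linby–Marden–Colne: 5.2+5.5+4.9 = 15.6
Quorn–Linby–Marden–Orton–Colne: 5.2+5.5+1.2+1.2 = 13.1
The minimum is 13.1 mi via Quorn–Linby–Marden–Orton–Colne.
So from Quorn the first move is to Linby.

Linby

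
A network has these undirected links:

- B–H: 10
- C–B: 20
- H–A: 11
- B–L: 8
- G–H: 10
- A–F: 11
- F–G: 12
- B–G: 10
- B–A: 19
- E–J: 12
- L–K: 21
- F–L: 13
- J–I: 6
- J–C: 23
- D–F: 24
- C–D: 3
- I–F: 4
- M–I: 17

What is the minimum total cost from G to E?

Shortest distances from G:
G: 0
B: 10  (via G)
H: 10  (via G)
F: 12  (via G)
I: 16  (via F)
L: 18  (via B)
A: 21  (via H)
J: 22  (via I)
C: 30  (via B)
D: 33  (via C)
M: 33  (via I)
E: 34  (via J)
Shortest route: G–F–I–J–E = 34.

34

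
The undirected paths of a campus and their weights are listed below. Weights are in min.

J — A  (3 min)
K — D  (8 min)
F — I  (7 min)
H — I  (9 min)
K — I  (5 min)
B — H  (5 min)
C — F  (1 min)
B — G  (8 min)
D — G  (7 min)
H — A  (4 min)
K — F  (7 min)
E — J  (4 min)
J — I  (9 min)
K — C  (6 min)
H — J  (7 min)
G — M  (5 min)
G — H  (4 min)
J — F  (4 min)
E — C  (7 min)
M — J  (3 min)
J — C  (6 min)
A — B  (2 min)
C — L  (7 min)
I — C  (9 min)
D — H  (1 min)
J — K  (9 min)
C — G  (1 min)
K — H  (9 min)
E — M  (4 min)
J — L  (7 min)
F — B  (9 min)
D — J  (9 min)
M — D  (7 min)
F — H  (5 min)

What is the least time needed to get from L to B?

Running Dijkstra from L:
L: 0
C: 7  (via L)
J: 7  (via L)
F: 8  (via C)
G: 8  (via C)
A: 10  (via J)
M: 10  (via J)
E: 11  (via J)
B: 12  (via A)
Shortest route: L → J → A → B = 12 min.

12 min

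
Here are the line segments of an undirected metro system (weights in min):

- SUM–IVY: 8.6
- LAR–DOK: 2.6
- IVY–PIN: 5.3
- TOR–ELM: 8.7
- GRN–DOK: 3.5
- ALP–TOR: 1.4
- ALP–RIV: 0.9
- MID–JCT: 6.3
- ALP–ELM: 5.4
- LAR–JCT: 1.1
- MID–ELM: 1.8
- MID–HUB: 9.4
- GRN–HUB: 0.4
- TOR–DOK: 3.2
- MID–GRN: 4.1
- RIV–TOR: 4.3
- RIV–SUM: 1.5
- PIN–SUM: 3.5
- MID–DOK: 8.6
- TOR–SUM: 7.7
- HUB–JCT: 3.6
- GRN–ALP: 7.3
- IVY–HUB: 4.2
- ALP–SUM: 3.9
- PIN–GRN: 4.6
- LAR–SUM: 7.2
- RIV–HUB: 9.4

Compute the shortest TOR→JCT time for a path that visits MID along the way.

14.9 min

Best TOR to MID: TOR–ALP–ELM–MID costing 8.6
Shortest MID→JCT: MID–JCT = 6.3
Total via MID: 8.6 + 6.3 = 14.9 min.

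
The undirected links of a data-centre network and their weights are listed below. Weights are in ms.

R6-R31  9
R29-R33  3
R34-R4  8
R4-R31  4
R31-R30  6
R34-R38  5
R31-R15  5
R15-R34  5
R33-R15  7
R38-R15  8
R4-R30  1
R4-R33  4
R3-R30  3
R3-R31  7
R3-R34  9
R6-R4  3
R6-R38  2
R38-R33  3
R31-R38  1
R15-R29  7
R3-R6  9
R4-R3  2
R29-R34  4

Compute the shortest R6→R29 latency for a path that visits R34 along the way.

Best R6 to R34: R6 → R38 → R34 costing 7
Shortest R34→R29: R34 → R29 = 4
Total via R34: 7 + 4 = 11 ms.

11 ms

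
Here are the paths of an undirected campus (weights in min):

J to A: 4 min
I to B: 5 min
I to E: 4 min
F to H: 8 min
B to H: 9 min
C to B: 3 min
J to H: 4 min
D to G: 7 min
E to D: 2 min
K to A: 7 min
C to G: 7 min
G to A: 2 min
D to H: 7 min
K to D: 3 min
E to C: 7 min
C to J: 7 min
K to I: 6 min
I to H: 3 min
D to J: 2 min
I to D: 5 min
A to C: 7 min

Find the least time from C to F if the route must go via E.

Shortest C→E: C → E = 7
Shortest E→F: E → I → H → F = 15
Total via E: 7 + 15 = 22 min.

22 min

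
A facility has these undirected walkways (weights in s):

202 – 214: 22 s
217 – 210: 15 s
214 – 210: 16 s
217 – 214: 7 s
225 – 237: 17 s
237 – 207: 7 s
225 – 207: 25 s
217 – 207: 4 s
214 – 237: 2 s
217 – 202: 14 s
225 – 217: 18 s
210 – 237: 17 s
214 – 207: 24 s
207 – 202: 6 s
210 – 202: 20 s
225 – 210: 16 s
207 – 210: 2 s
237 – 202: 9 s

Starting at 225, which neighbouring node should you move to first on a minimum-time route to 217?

Enumerating some paths:
225 - 217: 18 = 18
225 - 210 - 207 - 217: 16+2+4 = 22
225 - 237 - 207 - 217: 17+7+4 = 28
225 - 237 - 214 - 217: 17+2+7 = 26
Cheapest is 225 - 217 at 18 s.
So from 225 the first move is to 217.

217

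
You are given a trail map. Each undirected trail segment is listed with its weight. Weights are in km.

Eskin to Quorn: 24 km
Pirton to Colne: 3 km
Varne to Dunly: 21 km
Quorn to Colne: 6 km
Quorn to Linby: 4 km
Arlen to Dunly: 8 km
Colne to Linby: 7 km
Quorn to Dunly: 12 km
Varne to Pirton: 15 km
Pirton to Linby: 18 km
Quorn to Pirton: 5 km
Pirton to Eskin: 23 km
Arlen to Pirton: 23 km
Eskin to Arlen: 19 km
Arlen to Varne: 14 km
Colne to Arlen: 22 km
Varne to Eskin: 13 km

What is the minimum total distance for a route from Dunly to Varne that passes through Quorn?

32 km

Shortest Dunly→Quorn: Dunly → Quorn = 12
Shortest Quorn→Varne: Quorn → Pirton → Varne = 20
Total via Quorn: 12 + 20 = 32 km.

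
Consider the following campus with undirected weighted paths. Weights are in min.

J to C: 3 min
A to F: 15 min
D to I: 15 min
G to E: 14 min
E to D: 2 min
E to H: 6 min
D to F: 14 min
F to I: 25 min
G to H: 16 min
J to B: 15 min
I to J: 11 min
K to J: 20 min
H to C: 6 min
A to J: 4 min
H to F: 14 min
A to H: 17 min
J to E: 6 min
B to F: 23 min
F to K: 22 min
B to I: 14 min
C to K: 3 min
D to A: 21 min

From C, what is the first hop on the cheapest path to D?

J

Compare a few routes:
C → J → E → D: 3+6+2 = 11
C → H → E → D: 6+6+2 = 14
Cheapest is C → J → E → D at 11 min.
So from C the first move is to J.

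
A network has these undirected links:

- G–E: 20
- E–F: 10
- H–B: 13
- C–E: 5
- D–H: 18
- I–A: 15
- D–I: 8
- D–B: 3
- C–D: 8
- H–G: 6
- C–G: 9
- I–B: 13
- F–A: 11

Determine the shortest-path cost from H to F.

Candidate routes:
H–G–C–E–F: 6+9+5+10 = 30
H–G–E–F: 6+20+10 = 36
H–B–D–C–E–F: 13+3+8+5+10 = 39
The minimum is 30 via H–G–C–E–F.

30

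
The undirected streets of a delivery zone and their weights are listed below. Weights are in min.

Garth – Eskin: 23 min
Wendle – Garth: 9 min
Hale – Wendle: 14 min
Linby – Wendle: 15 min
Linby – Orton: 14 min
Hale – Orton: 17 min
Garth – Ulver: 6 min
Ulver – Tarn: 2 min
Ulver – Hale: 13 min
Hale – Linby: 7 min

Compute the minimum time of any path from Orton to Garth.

36 min

Settle nodes by increasing distance from Orton:
Orton: 0
Linby: 14  (via Orton)
Hale: 17  (via Orton)
Wendle: 29  (via Linby)
Ulver: 30  (via Hale)
Tarn: 32  (via Ulver)
Garth: 36  (via Ulver)
Shortest route: Orton → Hale → Ulver → Garth = 36 min.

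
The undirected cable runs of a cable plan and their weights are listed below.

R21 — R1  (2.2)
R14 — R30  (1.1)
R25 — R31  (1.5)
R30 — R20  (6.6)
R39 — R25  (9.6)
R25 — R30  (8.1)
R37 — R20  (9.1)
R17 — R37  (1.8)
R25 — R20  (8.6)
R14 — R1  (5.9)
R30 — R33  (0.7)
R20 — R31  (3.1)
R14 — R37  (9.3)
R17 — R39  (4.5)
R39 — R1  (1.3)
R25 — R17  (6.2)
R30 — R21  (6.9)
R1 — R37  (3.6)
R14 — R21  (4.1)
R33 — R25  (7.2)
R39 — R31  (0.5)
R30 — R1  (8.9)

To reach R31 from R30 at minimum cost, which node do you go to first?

R14

Compare a few routes:
R30 - R25 - R31: 8.1+1.5 = 9.6
R30 - R14 - R1 - R39 - R31: 1.1+5.9+1.3+0.5 = 8.8
R30 - R14 - R21 - R1 - R39 - R31: 1.1+4.1+2.2+1.3+0.5 = 9.2
R30 - R33 - R25 - R31: 0.7+7.2+1.5 = 9.4
The minimum is 8.8 via R30 - R14 - R1 - R39 - R31.
So from R30 the first move is to R14.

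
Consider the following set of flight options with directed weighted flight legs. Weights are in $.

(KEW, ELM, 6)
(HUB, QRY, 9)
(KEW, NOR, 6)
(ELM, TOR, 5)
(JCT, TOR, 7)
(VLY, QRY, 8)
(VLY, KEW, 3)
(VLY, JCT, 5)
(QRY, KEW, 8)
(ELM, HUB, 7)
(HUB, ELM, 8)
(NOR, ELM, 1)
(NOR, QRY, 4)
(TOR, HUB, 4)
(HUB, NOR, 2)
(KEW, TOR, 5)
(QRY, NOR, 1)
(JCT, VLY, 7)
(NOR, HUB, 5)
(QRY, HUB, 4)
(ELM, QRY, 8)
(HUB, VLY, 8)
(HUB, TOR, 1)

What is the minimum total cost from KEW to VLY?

$17

Settle nodes by increasing distance from KEW:
KEW: 0
TOR: 5  (via KEW)
ELM: 6  (via KEW)
NOR: 6  (via KEW)
HUB: 9  (via TOR)
QRY: 10  (via NOR)
VLY: 17  (via HUB)
Shortest route: KEW → TOR → HUB → VLY = $17.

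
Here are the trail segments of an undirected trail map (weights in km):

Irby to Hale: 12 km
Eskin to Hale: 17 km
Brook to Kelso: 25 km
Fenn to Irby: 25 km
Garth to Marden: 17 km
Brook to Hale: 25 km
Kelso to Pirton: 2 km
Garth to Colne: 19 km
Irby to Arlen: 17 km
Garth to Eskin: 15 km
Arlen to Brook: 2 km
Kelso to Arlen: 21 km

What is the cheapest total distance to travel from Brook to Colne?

76 km

Enumerating some paths:
Brook–Arlen–Irby–Hale–Eskin–Garth–Colne: 2+17+12+17+15+19 = 82
Brook–Hale–Eskin–Garth–Colne: 25+17+15+19 = 76
The minimum is 76 km via Brook–Hale–Eskin–Garth–Colne.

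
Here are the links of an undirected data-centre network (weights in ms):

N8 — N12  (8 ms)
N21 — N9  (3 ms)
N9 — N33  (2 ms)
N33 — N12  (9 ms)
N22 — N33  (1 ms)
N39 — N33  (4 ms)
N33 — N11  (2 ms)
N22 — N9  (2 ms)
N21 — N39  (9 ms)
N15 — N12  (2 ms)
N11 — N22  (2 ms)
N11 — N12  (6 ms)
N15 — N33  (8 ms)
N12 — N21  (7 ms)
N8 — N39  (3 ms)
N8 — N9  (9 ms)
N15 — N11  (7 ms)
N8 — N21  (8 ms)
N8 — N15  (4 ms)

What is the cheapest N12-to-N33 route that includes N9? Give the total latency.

Shortest N12→N9: N12 → N21 → N9 = 10
Best N9 to N33: N9 → N33 costing 2
Total via N9: 10 + 2 = 12 ms.

12 ms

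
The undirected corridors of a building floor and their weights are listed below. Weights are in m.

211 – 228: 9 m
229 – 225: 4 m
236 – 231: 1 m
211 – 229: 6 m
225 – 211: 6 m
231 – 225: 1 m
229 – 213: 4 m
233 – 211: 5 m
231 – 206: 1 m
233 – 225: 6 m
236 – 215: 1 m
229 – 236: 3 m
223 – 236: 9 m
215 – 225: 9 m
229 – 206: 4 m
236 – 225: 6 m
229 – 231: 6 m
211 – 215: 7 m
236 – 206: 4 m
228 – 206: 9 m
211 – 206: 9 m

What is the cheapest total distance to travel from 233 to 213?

Enumerating some paths:
233–225–229–213: 6+4+4 = 14
233–225–231–236–229–213: 6+1+1+3+4 = 15
Cheapest is 233–225–229–213 at 14 m.

14 m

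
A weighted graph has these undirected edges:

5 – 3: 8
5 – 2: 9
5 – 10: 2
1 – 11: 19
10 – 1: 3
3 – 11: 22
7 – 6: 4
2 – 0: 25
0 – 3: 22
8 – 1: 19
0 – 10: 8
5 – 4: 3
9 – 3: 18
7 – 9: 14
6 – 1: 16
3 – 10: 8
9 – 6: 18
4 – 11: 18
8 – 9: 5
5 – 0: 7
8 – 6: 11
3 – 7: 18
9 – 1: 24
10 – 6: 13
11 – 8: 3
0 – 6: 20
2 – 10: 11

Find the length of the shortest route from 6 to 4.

18

Shortest distances from 6:
6: 0
7: 4  (via 6)
8: 11  (via 6)
10: 13  (via 6)
11: 14  (via 8)
5: 15  (via 10)
1: 16  (via 6)
9: 16  (via 8)
4: 18  (via 5)
Shortest route: 6 → 10 → 5 → 4 = 18.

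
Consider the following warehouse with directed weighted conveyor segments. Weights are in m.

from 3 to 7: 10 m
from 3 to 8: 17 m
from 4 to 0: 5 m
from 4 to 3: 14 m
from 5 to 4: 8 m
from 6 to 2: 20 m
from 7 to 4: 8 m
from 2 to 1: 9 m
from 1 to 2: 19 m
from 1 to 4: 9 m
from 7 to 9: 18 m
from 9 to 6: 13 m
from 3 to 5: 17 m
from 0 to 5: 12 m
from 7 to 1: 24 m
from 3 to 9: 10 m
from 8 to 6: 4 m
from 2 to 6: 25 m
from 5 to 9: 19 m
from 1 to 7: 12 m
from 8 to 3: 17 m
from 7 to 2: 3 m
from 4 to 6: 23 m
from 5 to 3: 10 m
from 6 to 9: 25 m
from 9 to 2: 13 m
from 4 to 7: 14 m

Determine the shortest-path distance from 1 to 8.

Running Dijkstra from 1:
1: 0
4: 9  (via 1)
7: 12  (via 1)
0: 14  (via 4)
2: 15  (via 7)
3: 23  (via 4)
5: 26  (via 0)
9: 30  (via 7)
6: 32  (via 4)
8: 40  (via 3)
Shortest route: 1–4–3–8 = 40 m.

40 m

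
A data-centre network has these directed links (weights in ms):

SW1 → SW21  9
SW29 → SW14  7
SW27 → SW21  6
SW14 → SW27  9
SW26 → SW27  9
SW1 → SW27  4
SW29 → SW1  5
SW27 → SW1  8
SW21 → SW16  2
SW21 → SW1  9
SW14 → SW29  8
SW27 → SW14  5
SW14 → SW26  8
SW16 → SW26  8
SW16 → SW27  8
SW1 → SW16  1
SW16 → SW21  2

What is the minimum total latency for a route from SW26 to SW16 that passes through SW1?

18 ms

Shortest SW26→SW1: SW26–SW27–SW1 = 17
Shortest SW1→SW16: SW1–SW16 = 1
Total via SW1: 17 + 1 = 18 ms.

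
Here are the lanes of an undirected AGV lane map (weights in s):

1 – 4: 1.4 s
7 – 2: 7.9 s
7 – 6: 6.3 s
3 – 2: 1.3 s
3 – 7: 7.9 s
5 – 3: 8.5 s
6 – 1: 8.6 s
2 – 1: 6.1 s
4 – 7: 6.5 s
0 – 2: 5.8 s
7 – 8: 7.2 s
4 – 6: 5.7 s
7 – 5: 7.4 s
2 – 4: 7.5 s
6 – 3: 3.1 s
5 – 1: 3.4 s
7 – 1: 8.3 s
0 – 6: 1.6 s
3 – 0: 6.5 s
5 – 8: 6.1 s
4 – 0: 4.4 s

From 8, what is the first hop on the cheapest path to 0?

7

Compare a few routes:
8 - 7 - 6 - 0: 7.2+6.3+1.6 = 15.1
8 - 5 - 1 - 4 - 0: 6.1+3.4+1.4+4.4 = 15.3
Cheapest is 8 - 7 - 6 - 0 at 15.1 s.
So from 8 the first move is to 7.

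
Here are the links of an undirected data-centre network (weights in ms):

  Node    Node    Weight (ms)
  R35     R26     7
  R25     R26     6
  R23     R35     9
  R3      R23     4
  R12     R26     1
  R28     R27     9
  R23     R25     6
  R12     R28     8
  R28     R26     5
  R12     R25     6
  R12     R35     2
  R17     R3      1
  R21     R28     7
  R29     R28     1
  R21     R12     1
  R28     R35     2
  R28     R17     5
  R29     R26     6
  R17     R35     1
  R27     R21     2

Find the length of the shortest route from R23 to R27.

11 ms

Compare a few routes:
R23–R3–R17–R35–R12–R21–R27: 4+1+1+2+1+2 = 11
R23–R35–R12–R21–R27: 9+2+1+2 = 14
Cheapest is R23–R3–R17–R35–R12–R21–R27 at 11 ms.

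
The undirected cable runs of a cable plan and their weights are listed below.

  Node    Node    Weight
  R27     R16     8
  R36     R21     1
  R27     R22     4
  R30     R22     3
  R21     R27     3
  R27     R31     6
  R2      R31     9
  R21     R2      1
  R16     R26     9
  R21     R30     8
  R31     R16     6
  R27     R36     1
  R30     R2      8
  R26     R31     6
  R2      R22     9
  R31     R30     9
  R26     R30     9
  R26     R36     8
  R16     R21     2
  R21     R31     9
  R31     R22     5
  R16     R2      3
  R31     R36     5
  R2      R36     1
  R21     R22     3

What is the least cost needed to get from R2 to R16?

3

Candidate routes:
R2–R36–R21–R16: 1+1+2 = 4
R2–R36–R27–R21–R16: 1+1+3+2 = 7
R2–R16: 3 = 3
Cheapest is R2–R16 at 3.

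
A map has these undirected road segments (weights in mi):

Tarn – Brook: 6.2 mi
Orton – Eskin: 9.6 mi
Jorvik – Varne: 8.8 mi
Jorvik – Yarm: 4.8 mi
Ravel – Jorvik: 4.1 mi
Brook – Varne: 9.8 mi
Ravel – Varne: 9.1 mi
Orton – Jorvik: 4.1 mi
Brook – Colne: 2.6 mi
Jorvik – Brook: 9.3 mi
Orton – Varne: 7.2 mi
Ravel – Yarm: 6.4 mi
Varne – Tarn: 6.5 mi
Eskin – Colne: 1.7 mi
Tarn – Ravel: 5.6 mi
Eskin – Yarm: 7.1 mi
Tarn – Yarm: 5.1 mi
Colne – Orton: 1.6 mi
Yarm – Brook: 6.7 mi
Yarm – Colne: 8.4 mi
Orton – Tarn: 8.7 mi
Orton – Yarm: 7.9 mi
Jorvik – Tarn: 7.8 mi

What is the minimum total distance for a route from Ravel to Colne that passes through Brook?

14.4 mi

Shortest Ravel→Brook: Ravel–Tarn–Brook = 11.8
Best Brook to Colne: Brook–Colne costing 2.6
Total via Brook: 11.8 + 2.6 = 14.4 mi.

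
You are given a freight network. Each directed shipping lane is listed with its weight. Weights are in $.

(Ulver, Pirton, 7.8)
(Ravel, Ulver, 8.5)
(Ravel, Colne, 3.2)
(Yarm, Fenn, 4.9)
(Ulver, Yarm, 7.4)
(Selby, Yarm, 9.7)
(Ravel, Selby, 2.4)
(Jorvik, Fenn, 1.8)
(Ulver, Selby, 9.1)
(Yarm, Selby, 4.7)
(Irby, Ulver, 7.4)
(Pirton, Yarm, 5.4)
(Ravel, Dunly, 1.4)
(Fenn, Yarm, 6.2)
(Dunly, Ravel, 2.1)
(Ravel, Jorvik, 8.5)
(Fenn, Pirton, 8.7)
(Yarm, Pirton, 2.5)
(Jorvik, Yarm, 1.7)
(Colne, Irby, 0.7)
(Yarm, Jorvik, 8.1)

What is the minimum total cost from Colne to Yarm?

Running Dijkstra from Colne:
Colne: 0
Irby: 0.7  (via Colne)
Ulver: 8.1  (via Irby)
Yarm: 15.5  (via Ulver)
Shortest route: Colne → Irby → Ulver → Yarm = $15.5.

$15.5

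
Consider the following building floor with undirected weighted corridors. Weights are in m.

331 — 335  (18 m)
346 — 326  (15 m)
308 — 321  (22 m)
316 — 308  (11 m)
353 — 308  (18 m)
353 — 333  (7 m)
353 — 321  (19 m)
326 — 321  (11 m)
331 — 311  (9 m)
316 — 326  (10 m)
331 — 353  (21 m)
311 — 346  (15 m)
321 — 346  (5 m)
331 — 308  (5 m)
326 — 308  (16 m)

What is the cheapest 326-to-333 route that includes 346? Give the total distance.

46 m

Shortest 326→346: 326–346 = 15
Best 346 to 333: 346–321–353–333 costing 31
Total via 346: 15 + 31 = 46 m.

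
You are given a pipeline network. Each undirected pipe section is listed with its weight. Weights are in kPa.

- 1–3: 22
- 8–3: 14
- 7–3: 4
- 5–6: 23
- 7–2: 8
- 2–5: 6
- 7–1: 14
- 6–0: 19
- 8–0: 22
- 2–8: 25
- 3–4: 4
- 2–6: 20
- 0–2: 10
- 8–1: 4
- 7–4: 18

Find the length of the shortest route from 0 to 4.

26 kPa

Running Dijkstra from 0:
0: 0
2: 10  (via 0)
5: 16  (via 2)
7: 18  (via 2)
6: 19  (via 0)
3: 22  (via 7)
8: 22  (via 0)
1: 26  (via 8)
4: 26  (via 3)
Shortest route: 0 → 2 → 7 → 3 → 4 = 26 kPa.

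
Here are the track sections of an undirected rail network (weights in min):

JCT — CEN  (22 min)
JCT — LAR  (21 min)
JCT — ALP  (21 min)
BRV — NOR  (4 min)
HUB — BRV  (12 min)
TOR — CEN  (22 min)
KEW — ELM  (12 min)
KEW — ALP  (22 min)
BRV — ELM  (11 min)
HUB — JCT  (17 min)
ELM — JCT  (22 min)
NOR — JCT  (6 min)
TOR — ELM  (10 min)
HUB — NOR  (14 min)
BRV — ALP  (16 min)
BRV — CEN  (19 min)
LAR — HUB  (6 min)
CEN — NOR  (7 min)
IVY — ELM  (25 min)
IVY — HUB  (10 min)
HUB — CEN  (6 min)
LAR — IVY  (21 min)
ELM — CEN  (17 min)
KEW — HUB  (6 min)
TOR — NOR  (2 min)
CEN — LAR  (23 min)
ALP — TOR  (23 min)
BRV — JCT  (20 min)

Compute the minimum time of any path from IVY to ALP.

38 min

Candidate routes:
IVY - HUB - CEN - NOR - BRV - ALP: 10+6+7+4+16 = 43
IVY - HUB - KEW - ALP: 10+6+22 = 38
Cheapest is IVY - HUB - KEW - ALP at 38 min.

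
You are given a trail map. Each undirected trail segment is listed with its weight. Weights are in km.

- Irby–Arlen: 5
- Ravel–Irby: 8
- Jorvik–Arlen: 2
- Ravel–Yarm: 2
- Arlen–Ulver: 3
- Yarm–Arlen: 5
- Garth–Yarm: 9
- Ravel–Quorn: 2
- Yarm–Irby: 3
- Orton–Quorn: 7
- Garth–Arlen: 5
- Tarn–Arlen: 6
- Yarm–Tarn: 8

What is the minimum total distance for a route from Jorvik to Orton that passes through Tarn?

Shortest Jorvik→Tarn: Jorvik → Arlen → Tarn = 8
Best Tarn to Orton: Tarn → Yarm → Ravel → Quorn → Orton costing 19
Total via Tarn: 8 + 19 = 27 km.

27 km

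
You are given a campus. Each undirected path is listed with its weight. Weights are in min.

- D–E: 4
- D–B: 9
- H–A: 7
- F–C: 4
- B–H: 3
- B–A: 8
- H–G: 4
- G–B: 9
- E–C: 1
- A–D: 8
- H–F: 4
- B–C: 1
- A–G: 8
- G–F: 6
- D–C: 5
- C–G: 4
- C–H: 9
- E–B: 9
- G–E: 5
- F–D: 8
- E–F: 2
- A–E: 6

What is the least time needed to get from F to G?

Compare a few routes:
F → E → C → G: 2+1+4 = 7
F → G: 6 = 6
Cheapest is F → G at 6 min.

6 min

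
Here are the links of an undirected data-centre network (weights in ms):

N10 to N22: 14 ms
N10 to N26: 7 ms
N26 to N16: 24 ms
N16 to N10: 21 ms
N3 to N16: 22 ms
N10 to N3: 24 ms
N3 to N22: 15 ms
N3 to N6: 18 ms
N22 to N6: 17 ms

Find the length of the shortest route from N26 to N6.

Shortest distances from N26:
N26: 0
N10: 7  (via N26)
N22: 21  (via N10)
N16: 24  (via N26)
N3: 31  (via N10)
N6: 38  (via N22)
Shortest route: N26 → N10 → N22 → N6 = 38 ms.

38 ms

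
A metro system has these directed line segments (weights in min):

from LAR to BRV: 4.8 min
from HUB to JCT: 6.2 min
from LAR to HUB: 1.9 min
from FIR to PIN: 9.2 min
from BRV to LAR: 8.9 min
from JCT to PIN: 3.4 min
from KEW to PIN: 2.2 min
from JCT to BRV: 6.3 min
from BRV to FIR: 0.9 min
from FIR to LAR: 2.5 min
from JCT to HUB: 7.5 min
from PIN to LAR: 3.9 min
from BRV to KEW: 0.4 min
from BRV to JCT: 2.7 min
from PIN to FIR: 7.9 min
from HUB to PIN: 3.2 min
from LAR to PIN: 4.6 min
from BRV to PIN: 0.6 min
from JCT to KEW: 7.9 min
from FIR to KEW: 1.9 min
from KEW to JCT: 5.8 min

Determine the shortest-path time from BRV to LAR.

3.4 min

Candidate routes:
BRV–KEW–PIN–LAR: 0.4+2.2+3.9 = 6.5
BRV–FIR–LAR: 0.9+2.5 = 3.4
BRV–PIN–LAR: 0.6+3.9 = 4.5
The minimum is 3.4 min via BRV–FIR–LAR.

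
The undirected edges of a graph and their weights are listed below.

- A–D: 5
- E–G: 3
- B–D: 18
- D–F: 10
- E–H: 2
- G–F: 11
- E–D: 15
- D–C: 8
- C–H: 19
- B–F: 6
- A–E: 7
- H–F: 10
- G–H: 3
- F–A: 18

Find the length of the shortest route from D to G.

Shortest distances from D:
D: 0
A: 5  (via D)
C: 8  (via D)
F: 10  (via D)
E: 12  (via A)
H: 14  (via E)
G: 15  (via E)
Shortest route: D → A → E → G = 15.

15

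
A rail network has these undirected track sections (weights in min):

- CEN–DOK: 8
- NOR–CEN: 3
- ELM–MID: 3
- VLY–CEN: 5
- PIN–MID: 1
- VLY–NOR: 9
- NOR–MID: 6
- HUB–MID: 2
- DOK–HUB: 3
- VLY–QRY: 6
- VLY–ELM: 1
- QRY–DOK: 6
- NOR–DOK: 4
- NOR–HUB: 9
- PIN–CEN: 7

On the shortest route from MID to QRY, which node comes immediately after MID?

Candidate routes:
MID–HUB–DOK–QRY: 2+3+6 = 11
MID–NOR–DOK–QRY: 6+4+6 = 16
MID–ELM–VLY–QRY: 3+1+6 = 10
Cheapest is MID–ELM–VLY–QRY at 10 min.
So from MID the first move is to ELM.

ELM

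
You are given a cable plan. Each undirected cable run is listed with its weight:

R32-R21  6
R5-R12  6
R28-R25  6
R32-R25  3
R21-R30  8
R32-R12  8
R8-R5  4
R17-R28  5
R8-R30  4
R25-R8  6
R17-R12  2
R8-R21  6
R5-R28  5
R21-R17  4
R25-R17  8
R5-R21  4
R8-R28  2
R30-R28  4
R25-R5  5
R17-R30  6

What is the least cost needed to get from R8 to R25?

6

Settle nodes by increasing distance from R8:
R8: 0
R28: 2  (via R8)
R30: 4  (via R8)
R5: 4  (via R8)
R25: 6  (via R8)
Shortest route: R8–R25 = 6.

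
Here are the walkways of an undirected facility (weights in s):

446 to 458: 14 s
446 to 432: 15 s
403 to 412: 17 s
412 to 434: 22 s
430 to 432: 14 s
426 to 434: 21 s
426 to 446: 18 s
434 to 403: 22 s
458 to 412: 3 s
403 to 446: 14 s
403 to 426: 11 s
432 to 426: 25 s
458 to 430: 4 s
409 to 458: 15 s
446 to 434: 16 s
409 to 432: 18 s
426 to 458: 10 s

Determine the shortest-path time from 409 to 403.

Enumerating some paths:
409 - 458 - 412 - 403: 15+3+17 = 35
409 - 458 - 426 - 403: 15+10+11 = 36
Cheapest is 409 - 458 - 412 - 403 at 35 s.

35 s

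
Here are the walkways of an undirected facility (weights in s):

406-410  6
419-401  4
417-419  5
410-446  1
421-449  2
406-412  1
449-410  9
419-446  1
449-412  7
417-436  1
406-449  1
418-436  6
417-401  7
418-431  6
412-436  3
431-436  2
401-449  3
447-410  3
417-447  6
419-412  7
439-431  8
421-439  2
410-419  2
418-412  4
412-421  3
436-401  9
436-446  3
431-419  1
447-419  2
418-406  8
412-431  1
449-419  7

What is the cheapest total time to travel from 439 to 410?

Shortest distances from 439:
439: 0
421: 2  (via 439)
449: 4  (via 421)
412: 5  (via 421)
406: 5  (via 449)
431: 6  (via 412)
401: 7  (via 449)
419: 7  (via 431)
436: 8  (via 412)
446: 8  (via 419)
418: 9  (via 412)
410: 9  (via 419)
Shortest route: 439 → 421 → 412 → 431 → 419 → 410 = 9 s.

9 s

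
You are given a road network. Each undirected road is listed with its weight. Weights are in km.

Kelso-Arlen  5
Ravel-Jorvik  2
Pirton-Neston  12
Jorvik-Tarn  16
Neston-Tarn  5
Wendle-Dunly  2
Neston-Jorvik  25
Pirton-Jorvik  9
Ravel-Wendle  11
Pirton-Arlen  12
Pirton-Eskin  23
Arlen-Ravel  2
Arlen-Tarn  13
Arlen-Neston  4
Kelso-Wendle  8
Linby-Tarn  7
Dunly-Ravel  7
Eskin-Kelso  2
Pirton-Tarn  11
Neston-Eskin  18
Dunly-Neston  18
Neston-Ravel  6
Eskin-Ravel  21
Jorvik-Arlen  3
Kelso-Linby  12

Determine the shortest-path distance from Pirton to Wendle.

20 km

Candidate routes:
Pirton - Jorvik - Arlen - Ravel - Dunly - Wendle: 9+3+2+7+2 = 23
Pirton - Jorvik - Ravel - Dunly - Wendle: 9+2+7+2 = 20
Pirton - Jorvik - Ravel - Wendle: 9+2+11 = 22
The minimum is 20 km via Pirton - Jorvik - Ravel - Dunly - Wendle.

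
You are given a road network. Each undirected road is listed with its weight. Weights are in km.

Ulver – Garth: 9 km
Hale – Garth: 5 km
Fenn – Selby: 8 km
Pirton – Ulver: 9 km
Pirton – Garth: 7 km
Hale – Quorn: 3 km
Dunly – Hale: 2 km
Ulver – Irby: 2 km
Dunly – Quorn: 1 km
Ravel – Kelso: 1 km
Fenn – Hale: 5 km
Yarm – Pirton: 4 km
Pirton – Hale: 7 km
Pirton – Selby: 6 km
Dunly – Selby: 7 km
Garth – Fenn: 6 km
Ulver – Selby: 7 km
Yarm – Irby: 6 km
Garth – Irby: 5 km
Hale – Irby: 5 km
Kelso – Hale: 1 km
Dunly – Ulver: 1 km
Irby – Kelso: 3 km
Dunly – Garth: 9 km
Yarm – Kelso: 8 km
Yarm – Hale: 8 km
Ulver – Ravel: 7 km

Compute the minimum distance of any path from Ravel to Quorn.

5 km

Compare a few routes:
Ravel–Kelso–Hale–Irby–Ulver–Dunly–Quorn: 1+1+5+2+1+1 = 11
Ravel–Ulver–Dunly–Quorn: 7+1+1 = 9
Ravel–Kelso–Irby–Ulver–Dunly–Quorn: 1+3+2+1+1 = 8
Ravel–Kelso–Hale–Quorn: 1+1+3 = 5
The minimum is 5 km via Ravel–Kelso–Hale–Quorn.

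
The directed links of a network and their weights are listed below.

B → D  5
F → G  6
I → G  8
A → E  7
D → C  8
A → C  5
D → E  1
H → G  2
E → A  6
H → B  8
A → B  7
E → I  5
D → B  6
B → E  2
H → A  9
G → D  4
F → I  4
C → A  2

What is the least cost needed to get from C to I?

Shortest distances from C:
C: 0
A: 2  (via C)
B: 9  (via A)
E: 9  (via A)
D: 14  (via B)
I: 14  (via E)
Shortest route: C–A–E–I = 14.

14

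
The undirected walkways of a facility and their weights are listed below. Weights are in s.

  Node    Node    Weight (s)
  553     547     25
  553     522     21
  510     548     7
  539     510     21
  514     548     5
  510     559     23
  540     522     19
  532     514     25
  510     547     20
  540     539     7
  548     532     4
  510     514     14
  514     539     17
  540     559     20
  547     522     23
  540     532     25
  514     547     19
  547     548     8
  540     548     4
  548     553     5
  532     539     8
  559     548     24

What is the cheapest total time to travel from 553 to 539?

16 s

Settle nodes by increasing distance from 553:
553: 0
548: 5  (via 553)
532: 9  (via 548)
540: 9  (via 548)
514: 10  (via 548)
510: 12  (via 548)
547: 13  (via 548)
539: 16  (via 540)
Shortest route: 553 → 548 → 540 → 539 = 16 s.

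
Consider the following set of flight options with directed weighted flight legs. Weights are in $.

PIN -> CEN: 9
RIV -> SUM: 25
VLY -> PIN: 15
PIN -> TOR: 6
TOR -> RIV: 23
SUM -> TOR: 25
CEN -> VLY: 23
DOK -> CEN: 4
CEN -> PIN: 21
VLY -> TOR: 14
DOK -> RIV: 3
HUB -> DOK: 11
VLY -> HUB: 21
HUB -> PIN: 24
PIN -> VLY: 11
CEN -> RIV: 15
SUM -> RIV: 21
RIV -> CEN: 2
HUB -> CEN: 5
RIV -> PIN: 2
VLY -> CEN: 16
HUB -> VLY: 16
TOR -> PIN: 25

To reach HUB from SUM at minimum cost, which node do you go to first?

RIV

Enumerating some paths:
SUM–RIV–PIN–VLY–HUB: 21+2+11+21 = 55
SUM–RIV–CEN–VLY–HUB: 21+2+23+21 = 67
The minimum is $55 via SUM–RIV–PIN–VLY–HUB.
So from SUM the first move is to RIV.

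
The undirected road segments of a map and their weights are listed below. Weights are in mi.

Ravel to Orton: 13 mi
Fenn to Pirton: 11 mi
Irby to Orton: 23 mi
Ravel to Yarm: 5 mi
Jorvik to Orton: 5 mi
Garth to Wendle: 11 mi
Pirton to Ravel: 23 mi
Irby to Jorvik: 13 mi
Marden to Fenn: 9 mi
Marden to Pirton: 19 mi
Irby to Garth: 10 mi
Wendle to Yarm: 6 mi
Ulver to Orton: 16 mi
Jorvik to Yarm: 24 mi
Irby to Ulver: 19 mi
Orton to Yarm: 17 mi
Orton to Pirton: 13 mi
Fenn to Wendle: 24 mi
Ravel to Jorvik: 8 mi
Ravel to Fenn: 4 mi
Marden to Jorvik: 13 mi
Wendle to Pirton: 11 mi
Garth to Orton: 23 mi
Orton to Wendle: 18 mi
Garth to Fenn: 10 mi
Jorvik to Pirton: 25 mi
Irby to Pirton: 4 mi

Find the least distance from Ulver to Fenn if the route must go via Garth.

39 mi

Shortest Ulver→Garth: Ulver–Irby–Garth = 29
Best Garth to Fenn: Garth–Fenn costing 10
Total via Garth: 29 + 10 = 39 mi.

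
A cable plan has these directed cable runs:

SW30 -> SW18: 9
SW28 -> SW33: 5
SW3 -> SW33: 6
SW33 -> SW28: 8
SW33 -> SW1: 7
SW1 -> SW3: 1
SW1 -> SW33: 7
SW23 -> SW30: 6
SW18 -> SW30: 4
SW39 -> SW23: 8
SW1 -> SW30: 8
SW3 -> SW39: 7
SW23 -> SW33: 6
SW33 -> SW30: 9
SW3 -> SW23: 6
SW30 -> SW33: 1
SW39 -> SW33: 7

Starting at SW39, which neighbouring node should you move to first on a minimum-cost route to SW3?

SW33

Enumerating some paths:
SW39 - SW33 - SW1 - SW3: 7+7+1 = 15
SW39 - SW23 - SW33 - SW1 - SW3: 8+6+7+1 = 22
Cheapest is SW39 - SW33 - SW1 - SW3 at 15.
So from SW39 the first move is to SW33.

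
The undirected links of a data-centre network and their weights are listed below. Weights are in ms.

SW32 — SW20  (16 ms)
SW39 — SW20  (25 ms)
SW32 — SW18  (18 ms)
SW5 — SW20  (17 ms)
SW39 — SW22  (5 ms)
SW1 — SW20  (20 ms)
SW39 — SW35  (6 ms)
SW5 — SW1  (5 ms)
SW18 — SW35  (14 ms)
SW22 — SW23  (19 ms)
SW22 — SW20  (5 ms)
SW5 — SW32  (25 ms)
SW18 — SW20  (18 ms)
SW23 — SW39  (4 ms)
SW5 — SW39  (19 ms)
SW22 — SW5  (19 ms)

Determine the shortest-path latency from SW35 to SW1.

30 ms

Candidate routes:
SW35 → SW39 → SW22 → SW5 → SW1: 6+5+19+5 = 35
SW35 → SW39 → SW5 → SW1: 6+19+5 = 30
Cheapest is SW35 → SW39 → SW5 → SW1 at 30 ms.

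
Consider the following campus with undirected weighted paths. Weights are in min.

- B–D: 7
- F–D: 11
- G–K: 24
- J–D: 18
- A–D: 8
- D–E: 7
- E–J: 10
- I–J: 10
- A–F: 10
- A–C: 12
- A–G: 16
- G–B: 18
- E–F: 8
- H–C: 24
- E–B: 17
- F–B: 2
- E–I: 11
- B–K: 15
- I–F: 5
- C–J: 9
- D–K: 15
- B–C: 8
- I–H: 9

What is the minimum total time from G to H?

Running Dijkstra from G:
G: 0
A: 16  (via G)
B: 18  (via G)
F: 20  (via B)
D: 24  (via A)
K: 24  (via G)
I: 25  (via F)
C: 26  (via B)
E: 28  (via F)
H: 34  (via I)
Shortest route: G–B–F–I–H = 34 min.

34 min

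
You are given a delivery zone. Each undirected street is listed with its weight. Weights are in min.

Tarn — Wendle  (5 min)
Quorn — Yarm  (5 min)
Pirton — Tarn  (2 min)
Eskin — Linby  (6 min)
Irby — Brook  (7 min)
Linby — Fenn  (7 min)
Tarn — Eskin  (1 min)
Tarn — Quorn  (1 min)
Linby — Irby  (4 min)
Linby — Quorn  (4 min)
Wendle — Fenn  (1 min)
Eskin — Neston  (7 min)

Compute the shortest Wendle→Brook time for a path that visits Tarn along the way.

21 min

Best Wendle to Tarn: Wendle → Tarn costing 5
Best Tarn to Brook: Tarn → Quorn → Linby → Irby → Brook costing 16
Total via Tarn: 5 + 16 = 21 min.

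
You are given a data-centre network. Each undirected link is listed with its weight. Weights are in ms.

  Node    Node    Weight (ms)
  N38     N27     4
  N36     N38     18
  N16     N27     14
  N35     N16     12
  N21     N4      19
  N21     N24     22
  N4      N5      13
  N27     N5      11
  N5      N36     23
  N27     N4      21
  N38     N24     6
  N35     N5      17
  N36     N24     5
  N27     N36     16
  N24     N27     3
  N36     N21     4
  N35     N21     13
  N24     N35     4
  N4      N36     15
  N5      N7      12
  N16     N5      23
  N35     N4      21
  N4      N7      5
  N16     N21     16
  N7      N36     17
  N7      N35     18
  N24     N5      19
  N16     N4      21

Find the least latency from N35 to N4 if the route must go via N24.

24 ms

Best N35 to N24: N35–N24 costing 4
Best N24 to N4: N24–N36–N4 costing 20
Total via N24: 4 + 20 = 24 ms.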